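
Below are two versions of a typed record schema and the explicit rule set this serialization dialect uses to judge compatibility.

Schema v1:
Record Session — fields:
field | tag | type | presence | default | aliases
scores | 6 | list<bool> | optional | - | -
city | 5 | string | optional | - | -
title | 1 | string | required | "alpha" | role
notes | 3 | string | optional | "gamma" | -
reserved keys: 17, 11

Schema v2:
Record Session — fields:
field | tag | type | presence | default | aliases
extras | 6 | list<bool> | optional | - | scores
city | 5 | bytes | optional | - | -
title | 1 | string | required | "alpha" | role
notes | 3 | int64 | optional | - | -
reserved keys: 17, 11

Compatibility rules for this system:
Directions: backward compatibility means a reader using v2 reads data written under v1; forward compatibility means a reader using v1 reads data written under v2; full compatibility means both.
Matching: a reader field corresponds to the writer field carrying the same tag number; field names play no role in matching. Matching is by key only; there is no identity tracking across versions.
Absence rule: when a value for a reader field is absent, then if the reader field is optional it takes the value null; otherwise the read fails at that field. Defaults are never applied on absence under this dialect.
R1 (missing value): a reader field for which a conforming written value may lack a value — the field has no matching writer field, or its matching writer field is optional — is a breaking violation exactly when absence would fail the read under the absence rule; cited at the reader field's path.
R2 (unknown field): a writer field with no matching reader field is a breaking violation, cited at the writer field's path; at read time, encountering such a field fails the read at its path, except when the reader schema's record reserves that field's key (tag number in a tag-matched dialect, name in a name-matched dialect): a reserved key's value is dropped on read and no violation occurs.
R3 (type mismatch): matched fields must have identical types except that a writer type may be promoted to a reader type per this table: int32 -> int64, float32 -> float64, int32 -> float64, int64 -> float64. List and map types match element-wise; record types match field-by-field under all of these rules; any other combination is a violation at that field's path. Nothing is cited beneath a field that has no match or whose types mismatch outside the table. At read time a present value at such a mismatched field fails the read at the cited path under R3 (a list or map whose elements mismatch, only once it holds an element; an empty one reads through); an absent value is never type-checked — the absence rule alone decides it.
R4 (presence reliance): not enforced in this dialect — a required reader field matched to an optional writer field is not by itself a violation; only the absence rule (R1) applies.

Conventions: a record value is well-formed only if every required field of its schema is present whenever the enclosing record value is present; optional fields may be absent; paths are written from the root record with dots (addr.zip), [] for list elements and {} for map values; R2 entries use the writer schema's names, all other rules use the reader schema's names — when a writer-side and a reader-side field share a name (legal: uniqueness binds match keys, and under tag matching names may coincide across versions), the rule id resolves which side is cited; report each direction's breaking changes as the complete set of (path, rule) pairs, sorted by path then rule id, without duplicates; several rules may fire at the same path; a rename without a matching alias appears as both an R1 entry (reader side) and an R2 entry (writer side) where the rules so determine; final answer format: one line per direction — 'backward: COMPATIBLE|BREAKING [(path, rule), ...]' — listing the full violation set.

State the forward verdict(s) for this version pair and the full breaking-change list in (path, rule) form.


forward: BREAKING [(city, R3), (notes, R3)]

each type pair in Session: writer, then reader
forward pass over Session, reader schema v1, writer schema v2:
  writer optional, list<bool> -> list<bool>: reader scores maps from writer extras
  writer optional, bytes -> string: reader city maps from writer city
  writer required, string -> string: reader title maps from writer title
  writer optional, int64 -> string: reader notes maps from writer notes
  rule R3 violated at city
  rule R3 violated at notes
  => forward: BREAKING (2)
the rest of the Session diff is inert for this question:
  renamed field scores to extras in record Session (alias scores declared on the renamed field) -> no rule fires on it in Session's dialect; the asked verdict holds


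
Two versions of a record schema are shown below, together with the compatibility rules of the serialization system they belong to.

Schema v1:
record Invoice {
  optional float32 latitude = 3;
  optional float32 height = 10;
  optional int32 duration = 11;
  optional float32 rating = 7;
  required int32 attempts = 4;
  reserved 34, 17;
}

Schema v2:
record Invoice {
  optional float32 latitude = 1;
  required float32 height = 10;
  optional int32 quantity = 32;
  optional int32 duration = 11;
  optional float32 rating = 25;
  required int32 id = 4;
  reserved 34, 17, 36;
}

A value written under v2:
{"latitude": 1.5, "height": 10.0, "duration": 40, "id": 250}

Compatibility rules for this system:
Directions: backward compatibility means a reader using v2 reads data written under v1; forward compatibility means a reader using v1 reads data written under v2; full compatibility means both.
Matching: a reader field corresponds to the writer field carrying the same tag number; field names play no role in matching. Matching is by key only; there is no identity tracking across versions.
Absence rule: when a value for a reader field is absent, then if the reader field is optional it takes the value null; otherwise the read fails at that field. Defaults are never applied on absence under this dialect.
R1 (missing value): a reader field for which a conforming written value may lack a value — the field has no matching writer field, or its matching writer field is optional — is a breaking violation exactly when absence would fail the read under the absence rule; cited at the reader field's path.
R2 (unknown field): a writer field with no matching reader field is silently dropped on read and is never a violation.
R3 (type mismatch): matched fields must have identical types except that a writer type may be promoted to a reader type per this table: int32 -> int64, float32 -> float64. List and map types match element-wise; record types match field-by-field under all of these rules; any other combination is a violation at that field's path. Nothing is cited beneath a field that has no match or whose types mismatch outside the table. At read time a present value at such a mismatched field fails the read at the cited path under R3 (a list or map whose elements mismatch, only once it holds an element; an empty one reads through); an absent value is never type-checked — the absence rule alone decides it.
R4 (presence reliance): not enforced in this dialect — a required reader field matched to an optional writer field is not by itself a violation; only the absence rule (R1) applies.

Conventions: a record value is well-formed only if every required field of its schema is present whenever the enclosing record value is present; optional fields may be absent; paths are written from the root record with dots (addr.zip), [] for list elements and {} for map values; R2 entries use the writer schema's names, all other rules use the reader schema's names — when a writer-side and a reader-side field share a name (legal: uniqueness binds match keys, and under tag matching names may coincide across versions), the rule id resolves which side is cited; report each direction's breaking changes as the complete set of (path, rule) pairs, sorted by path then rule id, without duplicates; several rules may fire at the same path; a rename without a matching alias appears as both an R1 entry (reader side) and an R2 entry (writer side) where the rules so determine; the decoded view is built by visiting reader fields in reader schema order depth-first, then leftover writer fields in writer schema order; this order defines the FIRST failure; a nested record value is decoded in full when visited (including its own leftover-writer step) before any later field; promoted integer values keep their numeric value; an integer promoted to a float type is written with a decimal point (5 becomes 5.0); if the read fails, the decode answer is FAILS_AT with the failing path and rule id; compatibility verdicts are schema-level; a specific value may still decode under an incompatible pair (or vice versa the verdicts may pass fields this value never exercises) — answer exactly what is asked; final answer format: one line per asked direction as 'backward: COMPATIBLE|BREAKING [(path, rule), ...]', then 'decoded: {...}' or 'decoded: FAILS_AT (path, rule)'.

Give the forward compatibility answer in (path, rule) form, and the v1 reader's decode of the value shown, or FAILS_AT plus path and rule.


the writer's type comes first in each Invoice pair
forward for Invoice (reader v1, writer v2):
  latitude: no writer match
  writer required, float32 -> float32: reader height maps from writer height
  writer optional, int32 -> int32: reader duration maps from writer duration
  rating: no writer match
  writer required, int32 -> int32: reader attempts maps from writer id
  writer field latitude has no reader counterpart
  writer field quantity has no reader counterpart
  writer field rating has no reader counterpart
  => forward: COMPATIBLE
decoding the Invoice value with the v1 reader:
  latitude := null (missing; optional => null)
  height := 10.0
  duration := 40
  rating := null (missing; optional => null)
  attempts := 250 (from writer id)
  writer latitude: no reader field; dropped
  => decoded: {"latitude": null, "height": 10.0, "duration": 40, "rating": null, "attempts": 250}
remaining Invoice differences; none change what is asked:
  renamed field attempts to id in record Invoice -> triggers nothing under Invoice's printed rules — same verdict
  added field quantity to record Invoice: optional int32, tag 32 (in v2 it sits immediately before duration) -> triggers nothing under Invoice's printed rules — same verdict
  field rating in record Invoice: tag 7 changed to 25 -> triggers nothing under Invoice's printed rules — same verdict
  field height in record Invoice: optional changed to required -> affects backward compatibility only, which is not asked

forward: COMPATIBLE []; decoded: {"latitude": null, "height": 10.0, "duration": 40, "rating": null, "attempts": 250}


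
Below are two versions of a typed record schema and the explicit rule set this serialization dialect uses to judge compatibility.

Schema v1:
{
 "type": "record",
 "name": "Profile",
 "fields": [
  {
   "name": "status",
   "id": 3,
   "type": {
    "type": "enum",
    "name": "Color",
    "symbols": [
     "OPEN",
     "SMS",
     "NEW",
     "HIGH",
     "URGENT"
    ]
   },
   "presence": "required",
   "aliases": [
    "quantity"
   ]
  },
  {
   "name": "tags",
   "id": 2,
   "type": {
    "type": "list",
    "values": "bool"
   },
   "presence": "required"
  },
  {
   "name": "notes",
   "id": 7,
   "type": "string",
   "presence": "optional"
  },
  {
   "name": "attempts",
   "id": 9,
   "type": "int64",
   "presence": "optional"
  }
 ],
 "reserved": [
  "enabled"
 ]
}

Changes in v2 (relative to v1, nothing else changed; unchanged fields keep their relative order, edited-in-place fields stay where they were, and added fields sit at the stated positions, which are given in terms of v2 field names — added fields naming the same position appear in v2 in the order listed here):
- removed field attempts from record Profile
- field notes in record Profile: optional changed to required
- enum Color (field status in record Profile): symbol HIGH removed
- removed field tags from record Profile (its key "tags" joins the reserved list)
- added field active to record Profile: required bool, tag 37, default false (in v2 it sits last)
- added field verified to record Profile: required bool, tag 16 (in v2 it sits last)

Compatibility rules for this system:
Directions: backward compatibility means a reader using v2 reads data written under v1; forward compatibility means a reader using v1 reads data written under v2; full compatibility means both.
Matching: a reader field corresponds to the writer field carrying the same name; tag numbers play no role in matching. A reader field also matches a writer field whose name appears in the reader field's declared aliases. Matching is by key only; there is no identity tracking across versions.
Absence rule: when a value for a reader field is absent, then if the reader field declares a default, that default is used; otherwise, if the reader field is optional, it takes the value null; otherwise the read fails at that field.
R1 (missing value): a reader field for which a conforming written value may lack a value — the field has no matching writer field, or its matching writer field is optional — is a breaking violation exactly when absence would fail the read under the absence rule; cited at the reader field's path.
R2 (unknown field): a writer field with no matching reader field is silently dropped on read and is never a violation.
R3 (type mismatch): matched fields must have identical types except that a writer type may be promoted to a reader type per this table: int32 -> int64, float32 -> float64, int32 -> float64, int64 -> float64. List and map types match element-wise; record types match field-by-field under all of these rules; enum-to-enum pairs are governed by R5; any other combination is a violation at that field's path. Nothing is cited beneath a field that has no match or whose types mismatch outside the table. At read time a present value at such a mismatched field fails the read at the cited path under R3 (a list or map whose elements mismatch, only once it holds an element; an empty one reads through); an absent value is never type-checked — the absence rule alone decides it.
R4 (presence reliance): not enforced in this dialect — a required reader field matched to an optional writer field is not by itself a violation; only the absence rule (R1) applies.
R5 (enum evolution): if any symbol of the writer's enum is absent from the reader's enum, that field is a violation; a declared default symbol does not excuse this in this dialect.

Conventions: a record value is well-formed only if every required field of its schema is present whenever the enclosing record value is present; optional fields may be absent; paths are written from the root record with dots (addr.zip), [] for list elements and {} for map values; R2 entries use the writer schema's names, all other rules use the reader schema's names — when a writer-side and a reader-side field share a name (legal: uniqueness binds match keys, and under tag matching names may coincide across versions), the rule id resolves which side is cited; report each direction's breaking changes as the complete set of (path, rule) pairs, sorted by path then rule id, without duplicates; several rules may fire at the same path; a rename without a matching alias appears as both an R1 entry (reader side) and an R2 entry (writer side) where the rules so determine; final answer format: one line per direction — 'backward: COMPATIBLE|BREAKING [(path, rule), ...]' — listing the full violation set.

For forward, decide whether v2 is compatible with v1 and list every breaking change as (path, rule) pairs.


forward: BREAKING [(tags, R1)]

in Profile below, arrows point writer -> reader
checking forward for Profile: reader v1 against writer v2:
  writer required, Color -> Color: reader status maps from writer status
  tags: no writer-side match
  writer required, string -> string: reader notes maps from writer notes
  attempts: no writer-side match
  active (writer side), unknown to reader
  verified (writer side), unknown to reader
  rule R1 violated at tags
  forward on Profile therefore BREAKING (1)
remaining Profile differences; none change what is asked:
  removed field attempts from record Profile -> triggers nothing under Profile's printed rules — same verdict
  field notes in record Profile: optional changed to required -> its effect on Profile is confined to the backward direction, not asked
  enum Color (field status in record Profile): symbol HIGH removed -> its effect on Profile is confined to the backward direction, not asked
  added field verified to record Profile: required bool, tag 16 (in v2 it sits last) -> its effect on Profile is confined to the backward direction, not asked
  added field active to record Profile: required bool, tag 37, default false (in v2 it sits last) -> triggers nothing under Profile's printed rules — same verdict


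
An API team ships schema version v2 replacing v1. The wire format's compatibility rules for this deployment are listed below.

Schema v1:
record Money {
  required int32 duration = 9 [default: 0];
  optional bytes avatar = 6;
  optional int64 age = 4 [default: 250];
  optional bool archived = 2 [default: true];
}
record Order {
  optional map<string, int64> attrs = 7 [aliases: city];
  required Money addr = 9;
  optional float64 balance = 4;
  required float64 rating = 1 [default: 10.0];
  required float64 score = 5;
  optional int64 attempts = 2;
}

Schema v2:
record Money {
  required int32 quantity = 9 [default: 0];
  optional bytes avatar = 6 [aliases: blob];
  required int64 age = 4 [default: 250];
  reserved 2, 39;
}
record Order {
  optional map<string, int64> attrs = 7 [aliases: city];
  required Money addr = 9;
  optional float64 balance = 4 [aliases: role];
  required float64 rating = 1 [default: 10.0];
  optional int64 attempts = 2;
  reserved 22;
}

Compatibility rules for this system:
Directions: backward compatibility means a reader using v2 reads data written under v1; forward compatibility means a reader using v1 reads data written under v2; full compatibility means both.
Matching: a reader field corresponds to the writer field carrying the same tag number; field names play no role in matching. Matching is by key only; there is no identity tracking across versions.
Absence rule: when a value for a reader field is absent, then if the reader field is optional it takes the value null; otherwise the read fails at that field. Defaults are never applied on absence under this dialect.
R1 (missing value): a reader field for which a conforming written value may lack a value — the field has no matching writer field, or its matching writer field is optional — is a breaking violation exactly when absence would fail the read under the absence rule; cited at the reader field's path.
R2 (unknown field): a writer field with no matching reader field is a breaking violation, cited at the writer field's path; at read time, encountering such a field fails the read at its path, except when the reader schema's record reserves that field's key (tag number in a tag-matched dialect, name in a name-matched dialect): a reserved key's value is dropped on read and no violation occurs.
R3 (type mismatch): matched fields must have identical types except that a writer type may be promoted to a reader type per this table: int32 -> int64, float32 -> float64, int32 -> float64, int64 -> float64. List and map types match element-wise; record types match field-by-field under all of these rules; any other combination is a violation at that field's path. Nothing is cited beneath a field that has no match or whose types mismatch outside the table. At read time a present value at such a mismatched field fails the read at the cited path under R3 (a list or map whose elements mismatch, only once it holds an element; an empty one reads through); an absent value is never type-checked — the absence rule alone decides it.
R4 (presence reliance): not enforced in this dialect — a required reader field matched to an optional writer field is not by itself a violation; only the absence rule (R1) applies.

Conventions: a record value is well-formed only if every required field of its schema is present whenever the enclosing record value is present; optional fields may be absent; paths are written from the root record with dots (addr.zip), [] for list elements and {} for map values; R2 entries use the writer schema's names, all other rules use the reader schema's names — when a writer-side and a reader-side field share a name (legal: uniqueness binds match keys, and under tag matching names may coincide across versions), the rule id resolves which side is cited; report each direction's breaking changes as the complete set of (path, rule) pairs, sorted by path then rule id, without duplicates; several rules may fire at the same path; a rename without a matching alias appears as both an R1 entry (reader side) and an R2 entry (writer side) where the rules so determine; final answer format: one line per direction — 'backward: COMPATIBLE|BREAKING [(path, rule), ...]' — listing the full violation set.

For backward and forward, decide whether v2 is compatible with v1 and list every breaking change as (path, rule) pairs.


arrows below run writer -> reader for Order
backward for Order (reader v2, writer v1):
  attrs <- attrs (map<string, int64> -> map<string, int64>, writer optional)
  addr <- addr (Money -> Money, writer required)
  balance <- balance (float64 -> float64, writer optional)
  rating <- rating (float64 -> float64, writer required)
  attempts <- attempts (int64 -> int64, writer optional)
  writer field score has no reader counterpart
  addr.quantity <- addr.duration (int32 -> int32, writer required)
  addr.avatar <- addr.avatar (bytes -> bytes, writer optional)
  addr.age <- addr.age (int64 -> int64, writer optional)
  writer field addr.archived has no reader counterpart
  R1 fires at addr.age
  R2 fires at score
  => backward verdict for Order: BREAKING, 2 violation(s)
forward for Order (reader v1, writer v2):
  attrs <- attrs (map<string, int64> -> map<string, int64>, writer optional)
  addr <- addr (Money -> Money, writer required)
  balance <- balance (float64 -> float64, writer optional)
  rating <- rating (float64 -> float64, writer required)
  score has no writer counterpart
  attempts <- attempts (int64 -> int64, writer optional)
  addr.duration <- addr.quantity (int32 -> int32, writer required)
  addr.avatar <- addr.avatar (bytes -> bytes, writer optional)
  addr.age <- addr.age (int64 -> int64, writer required)
  addr.archived has no writer counterpart
  R1 fires at score
  => forward verdict for Order: BREAKING, 1 violation(s)

backward: BREAKING [(addr.age, R1), (score, R2)]; forward: BREAKING [(score, R1)]


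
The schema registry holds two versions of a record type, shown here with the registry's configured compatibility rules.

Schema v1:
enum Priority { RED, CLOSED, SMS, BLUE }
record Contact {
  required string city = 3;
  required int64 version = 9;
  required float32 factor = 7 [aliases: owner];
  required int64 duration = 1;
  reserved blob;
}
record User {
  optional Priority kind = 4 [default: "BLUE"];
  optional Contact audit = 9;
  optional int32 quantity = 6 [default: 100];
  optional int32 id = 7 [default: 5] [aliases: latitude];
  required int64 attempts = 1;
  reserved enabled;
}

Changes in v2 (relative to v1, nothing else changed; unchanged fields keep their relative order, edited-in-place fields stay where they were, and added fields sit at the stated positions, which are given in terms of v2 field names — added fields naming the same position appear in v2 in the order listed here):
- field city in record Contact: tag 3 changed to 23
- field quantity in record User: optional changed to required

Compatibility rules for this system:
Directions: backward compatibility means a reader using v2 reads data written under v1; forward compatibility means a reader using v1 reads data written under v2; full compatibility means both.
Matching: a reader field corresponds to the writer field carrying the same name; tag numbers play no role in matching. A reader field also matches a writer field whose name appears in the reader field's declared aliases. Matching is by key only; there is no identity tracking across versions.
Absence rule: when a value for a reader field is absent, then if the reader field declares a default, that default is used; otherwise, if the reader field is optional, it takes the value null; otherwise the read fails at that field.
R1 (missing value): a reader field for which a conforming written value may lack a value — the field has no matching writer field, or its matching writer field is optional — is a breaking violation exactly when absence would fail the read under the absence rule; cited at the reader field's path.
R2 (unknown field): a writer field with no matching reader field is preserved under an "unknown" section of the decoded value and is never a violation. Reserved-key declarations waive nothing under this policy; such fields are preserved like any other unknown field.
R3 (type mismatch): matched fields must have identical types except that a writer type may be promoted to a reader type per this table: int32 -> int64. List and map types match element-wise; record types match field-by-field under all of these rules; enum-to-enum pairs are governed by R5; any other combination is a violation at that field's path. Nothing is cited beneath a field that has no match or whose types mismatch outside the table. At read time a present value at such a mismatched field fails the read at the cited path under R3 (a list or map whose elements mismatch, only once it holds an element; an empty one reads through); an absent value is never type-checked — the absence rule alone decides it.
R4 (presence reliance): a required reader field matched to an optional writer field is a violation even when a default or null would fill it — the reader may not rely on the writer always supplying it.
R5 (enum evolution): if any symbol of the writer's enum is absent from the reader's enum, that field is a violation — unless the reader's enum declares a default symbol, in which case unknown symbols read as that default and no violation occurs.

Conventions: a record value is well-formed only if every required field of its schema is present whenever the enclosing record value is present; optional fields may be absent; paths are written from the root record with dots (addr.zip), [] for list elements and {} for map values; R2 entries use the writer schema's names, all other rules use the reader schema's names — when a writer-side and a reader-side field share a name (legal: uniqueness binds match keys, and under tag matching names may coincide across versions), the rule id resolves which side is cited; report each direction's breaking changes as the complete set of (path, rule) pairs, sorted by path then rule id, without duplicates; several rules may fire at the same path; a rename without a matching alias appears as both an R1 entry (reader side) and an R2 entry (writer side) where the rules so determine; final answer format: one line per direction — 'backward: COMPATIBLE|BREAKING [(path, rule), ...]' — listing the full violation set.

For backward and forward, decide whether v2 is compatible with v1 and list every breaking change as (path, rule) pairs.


backward: BREAKING [(quantity, R4)]; forward: COMPATIBLE []

arrows below run writer -> reader for User
checking backward for User: reader v2 against writer v1:
  kind: Priority -> Priority, writer optional; from kind
  audit: Contact -> Contact, writer optional; from audit
  quantity: int32 -> int32, writer optional; from quantity
  id: int32 -> int32, writer optional; from id
  attempts: int64 -> int64, writer required; from attempts
  audit.city: string -> string, writer required; from audit.city
  audit.version: int64 -> int64, writer required; from audit.version
  audit.factor: float32 -> float32, writer required; from audit.factor
  audit.duration: int64 -> int64, writer required; from audit.duration
  breaking: (quantity, R4)
  => backward: BREAKING (1)
checking forward for User: reader v1 against writer v2:
  kind: Priority -> Priority, writer optional; from kind
  audit: Contact -> Contact, writer optional; from audit
  quantity: int32 -> int32, writer required; from quantity
  id: int32 -> int32, writer optional; from id
  attempts: int64 -> int64, writer required; from attempts
  audit.city: string -> string, writer required; from audit.city
  audit.version: int64 -> int64, writer required; from audit.version
  audit.factor: float32 -> float32, writer required; from audit.factor
  audit.duration: int64 -> int64, writer required; from audit.duration
  => no violations; forward on User: COMPATIBLE


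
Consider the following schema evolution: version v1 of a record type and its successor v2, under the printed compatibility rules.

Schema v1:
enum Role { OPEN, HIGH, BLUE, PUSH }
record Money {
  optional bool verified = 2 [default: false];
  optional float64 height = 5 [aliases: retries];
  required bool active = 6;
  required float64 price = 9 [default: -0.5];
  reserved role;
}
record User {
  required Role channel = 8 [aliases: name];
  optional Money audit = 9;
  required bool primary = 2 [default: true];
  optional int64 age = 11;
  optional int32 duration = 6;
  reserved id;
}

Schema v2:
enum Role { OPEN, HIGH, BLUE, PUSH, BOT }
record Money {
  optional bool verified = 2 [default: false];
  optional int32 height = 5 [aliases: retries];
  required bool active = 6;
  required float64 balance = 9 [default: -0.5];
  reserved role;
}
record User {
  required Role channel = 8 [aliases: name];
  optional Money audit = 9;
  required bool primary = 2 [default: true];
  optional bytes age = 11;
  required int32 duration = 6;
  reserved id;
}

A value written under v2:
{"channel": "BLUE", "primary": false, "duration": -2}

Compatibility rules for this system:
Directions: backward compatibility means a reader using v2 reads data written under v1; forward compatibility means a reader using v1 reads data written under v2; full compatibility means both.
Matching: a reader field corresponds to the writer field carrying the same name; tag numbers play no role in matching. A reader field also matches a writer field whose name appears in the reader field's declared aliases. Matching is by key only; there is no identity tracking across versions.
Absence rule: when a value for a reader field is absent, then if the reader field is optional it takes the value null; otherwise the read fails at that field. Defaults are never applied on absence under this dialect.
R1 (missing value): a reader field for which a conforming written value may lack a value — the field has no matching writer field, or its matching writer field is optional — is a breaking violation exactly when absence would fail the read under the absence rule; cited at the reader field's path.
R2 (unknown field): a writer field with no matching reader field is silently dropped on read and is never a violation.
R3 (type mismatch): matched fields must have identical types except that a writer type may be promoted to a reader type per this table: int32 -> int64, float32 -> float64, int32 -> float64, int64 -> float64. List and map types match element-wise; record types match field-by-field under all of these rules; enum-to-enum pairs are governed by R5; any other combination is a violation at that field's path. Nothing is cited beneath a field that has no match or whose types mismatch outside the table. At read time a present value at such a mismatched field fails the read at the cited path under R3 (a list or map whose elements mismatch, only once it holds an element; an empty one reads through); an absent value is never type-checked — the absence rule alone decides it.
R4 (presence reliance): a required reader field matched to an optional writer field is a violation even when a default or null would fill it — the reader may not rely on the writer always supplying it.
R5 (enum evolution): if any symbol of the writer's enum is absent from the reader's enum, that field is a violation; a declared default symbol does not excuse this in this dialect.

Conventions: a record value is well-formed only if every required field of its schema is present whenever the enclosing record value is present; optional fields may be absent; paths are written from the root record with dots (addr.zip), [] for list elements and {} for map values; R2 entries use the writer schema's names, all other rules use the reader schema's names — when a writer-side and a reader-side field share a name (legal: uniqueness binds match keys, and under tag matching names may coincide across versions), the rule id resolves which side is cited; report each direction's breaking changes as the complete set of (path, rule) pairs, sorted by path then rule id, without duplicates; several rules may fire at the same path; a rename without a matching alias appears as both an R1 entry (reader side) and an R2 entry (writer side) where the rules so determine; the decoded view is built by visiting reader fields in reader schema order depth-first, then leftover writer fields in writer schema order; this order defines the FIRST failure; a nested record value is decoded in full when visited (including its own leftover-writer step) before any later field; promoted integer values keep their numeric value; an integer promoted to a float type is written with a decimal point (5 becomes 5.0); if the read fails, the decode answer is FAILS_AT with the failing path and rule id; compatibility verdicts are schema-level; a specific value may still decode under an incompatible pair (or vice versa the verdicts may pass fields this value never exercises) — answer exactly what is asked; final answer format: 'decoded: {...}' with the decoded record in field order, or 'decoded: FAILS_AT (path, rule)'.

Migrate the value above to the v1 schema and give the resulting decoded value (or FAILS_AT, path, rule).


decoded: {"channel": "BLUE", "audit": null, "primary": false, "age": null, "duration": -2}

arrows below run writer -> reader for User
decode walk for User under reader schema v1:
  channel := "BLUE"
  audit := null (absent, optional -> null)
  primary := false
  age := null (absent, optional -> null)
  duration := -2
  => decoded: {"channel": "BLUE", "audit": null, "primary": false, "age": null, "duration": -2}
checking off the User differences that do not matter here:
  field duration in record User: optional changed to required -> schema-level compatibility only; this User value's decode is unchanged
  renamed field price to balance in record Money -> schema-level compatibility only; this User value's decode is unchanged
  enum Role (field channel in record User): symbol BOT added -> schema-level compatibility only; this User value's decode is unchanged
  field height in record Money: type float64 changed to int32 -> schema-level compatibility only; this User value's decode is unchanged
  field age in record User: type int64 changed to bytes -> schema-level compatibility only; this User value's decode is unchanged


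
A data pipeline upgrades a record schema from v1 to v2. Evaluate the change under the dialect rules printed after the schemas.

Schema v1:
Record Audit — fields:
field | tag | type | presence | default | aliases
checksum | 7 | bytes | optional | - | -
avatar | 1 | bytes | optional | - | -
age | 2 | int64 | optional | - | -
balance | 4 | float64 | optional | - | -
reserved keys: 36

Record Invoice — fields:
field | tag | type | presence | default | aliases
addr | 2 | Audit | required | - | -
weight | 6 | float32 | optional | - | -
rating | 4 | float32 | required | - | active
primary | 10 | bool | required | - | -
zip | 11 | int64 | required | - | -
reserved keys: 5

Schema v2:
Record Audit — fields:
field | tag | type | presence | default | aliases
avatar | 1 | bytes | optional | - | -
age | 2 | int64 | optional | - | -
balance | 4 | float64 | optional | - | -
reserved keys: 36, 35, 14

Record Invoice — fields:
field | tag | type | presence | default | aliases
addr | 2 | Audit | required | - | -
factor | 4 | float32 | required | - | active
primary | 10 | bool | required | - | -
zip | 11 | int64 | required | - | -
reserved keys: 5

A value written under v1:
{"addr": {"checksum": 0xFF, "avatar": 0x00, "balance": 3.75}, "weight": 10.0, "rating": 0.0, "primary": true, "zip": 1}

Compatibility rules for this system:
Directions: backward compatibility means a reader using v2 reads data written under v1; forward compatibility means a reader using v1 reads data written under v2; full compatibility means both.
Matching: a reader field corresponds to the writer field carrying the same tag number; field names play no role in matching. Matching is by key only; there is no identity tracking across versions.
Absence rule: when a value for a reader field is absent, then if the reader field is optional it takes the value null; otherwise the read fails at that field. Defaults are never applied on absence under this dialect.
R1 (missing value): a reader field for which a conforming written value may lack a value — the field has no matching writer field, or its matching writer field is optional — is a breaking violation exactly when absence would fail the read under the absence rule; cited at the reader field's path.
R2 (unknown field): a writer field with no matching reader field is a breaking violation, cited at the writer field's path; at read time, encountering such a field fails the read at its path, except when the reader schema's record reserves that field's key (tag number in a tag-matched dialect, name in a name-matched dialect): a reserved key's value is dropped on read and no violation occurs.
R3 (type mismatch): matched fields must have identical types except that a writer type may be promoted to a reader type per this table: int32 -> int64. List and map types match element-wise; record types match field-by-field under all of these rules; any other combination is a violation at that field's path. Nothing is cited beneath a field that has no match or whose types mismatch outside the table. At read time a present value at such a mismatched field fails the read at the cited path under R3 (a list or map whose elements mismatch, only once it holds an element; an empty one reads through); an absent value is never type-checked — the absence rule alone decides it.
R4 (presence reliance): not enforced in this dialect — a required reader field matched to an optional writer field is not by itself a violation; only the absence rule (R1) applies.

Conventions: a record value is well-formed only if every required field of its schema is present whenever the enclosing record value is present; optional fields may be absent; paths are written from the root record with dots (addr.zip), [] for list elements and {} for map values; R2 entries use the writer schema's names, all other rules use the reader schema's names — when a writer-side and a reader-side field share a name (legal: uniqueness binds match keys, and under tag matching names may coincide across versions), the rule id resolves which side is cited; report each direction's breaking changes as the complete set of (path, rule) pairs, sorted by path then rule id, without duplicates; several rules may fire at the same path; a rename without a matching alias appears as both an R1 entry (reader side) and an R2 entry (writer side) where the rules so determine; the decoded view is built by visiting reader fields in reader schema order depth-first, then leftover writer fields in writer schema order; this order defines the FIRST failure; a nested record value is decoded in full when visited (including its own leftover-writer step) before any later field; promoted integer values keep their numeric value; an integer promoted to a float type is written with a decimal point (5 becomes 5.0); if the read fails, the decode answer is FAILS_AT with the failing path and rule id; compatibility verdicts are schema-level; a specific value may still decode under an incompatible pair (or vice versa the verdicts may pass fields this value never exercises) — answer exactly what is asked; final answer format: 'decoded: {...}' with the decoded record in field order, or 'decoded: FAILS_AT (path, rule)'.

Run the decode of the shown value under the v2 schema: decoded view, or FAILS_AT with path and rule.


arrows below run writer -> reader for Invoice
decoding the Invoice value with the v2 reader:
  addr.avatar := 0x00
  addr.age := null (missing; optional => null)
  addr.balance := 3.75
  read fails at addr.checksum under R2 (unknown field)
  => FAILS_AT (addr.checksum, R2)
diffs on Invoice not affecting the asked answer:
  renamed field rating to factor in record Invoice -> triggers nothing under the printed rules; the Invoice answer is the same either way
  removed field weight from record Invoice -> a verdict-level change on Invoice — the shown value reads the same

decoded: FAILS_AT (addr.checksum, R2)
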